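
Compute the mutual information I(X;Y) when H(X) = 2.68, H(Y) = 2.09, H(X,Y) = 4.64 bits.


I(X;Y) = H(X) + H(Y) - H(X,Y) = 2.68 + 2.09 - 4.64 = 0.13

0.13 bits


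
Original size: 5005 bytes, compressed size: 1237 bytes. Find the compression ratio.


Ratio = original / compressed = 5005 / 1237 = 4.0461

4.0461


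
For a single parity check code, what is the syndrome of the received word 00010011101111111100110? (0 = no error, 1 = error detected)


Syndrome = XOR of all bits = 0 XOR 0 XOR 0 XOR 1 XOR 0 XOR 0 XOR 1 XOR 1 XOR 1 XOR 0 XOR 1 XOR 1 XOR 1 XOR 1 XOR 1 XOR 1 XOR 1 XOR 1 XOR 0 XOR 0 XOR 1 XOR 1 XOR 0 = 0

0


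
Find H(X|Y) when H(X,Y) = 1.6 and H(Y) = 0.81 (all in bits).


H(X|Y) = H(X,Y) - H(Y) = 1.6 - 0.81 = 0.79

0.79 bits


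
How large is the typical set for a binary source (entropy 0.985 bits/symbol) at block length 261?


log2|A_typical| = nH = 261 * 0.985 = 257.085, so |A_typical| ~ 2^257.085 = 2.456e+77

2.456e+77


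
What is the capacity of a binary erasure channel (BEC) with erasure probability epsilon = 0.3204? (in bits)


C = 1 - epsilon = 1 - 0.3204 = 0.6796

0.6796 bits


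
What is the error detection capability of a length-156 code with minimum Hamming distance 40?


Detection capability = d_min - 1 = 40 - 1 = 39

39 errors


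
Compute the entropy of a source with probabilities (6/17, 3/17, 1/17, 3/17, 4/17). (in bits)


H = -sum(p_i * log2(p_i)). Terms: -(6/17)*log2(6/17) = 0.530294; -(3/17)*log2(3/17) = 0.441618; -(1/17)*log2(1/17) = 0.240439; -(3/17)*log2(3/17) = 0.441618; -(4/17)*log2(4/17) = 0.491168. H = 0.530294 + 0.441618 + 0.240439 + 0.441618 + 0.491168 = 2.1451

2.1451 bits


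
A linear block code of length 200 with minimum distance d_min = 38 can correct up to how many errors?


Correction capability = floor((d-1)/2) = floor((38-1)/2) = 18

18 errors


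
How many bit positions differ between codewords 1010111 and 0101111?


Count differing positions: ^ ^ ^ ^ . . . = 4 differences

4


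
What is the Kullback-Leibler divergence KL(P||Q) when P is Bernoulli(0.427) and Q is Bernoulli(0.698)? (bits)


KL = p*log2(p/q) + (1-p)*log2((1-p)/(1-q)) = 0.427*log2(0.427/0.698) + 0.573*log2(0.573/0.302) = 0.2267

0.2267 bits


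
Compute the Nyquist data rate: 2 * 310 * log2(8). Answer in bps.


Rate = 2 * B * log2(M) = 2 * 310 * 3.0 = 1860.0

1860.0 bps


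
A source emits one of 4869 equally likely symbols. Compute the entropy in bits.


H = log2(n) = log2(4869) = 12.2494

12.2494 bits


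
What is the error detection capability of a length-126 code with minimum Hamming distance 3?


Detection capability = d_min - 1 = 3 - 1 = 2

2 errors


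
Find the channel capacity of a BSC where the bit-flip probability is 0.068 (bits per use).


H(p) = -p*log2(p) - (1-p)*log2(1-p) = -0.068*log2(0.068) - 0.932*log2(0.932) = 0.263726 + 0.094689 = 0.3584. C = 1 - H(p) = 1 - 0.3584 = 0.6416

0.6416 bits


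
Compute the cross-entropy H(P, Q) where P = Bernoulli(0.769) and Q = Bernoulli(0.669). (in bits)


H(P,Q) = -p*log2(q) - (1-p)*log2(1-q). -0.769*log2(0.669) = 0.445960; -0.231*log2(0.331) = 0.368467. H(P,Q) = 0.445960 + 0.368467 = 0.8144

0.8144 bits


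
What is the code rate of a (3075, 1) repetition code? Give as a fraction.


Rate = k/n = 1/3075

1/3075


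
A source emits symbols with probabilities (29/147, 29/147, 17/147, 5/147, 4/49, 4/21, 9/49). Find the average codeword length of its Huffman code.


Huffman construction (repeatedly merge the two least-probable nodes; each merge adds 1 bit to every symbol beneath it): 5/147 + 4/49 = 17/147; 17/147 + 17/147 = 34/147; 9/49 + 4/21 = 55/147; 29/147 + 29/147 = 58/147; 34/147 + 55/147 = 89/147; 58/147 + 89/147 = 1. Resulting codeword lengths (in the order the probabilities were given): (2, 2, 3, 4, 4, 3, 3). L_avg = sum(p_i * l_i) = 29/147*2 + 29/147*2 + 17/147*3 + 5/147*4 + 4/49*4 + 4/21*3 + 9/49*3 = 400/147 = 2.7211

2.7211 bits


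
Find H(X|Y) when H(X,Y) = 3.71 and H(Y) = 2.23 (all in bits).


H(X|Y) = H(X,Y) - H(Y) = 3.71 - 2.23 = 1.48

1.48 bits


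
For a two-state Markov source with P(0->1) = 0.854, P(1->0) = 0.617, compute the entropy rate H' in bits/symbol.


Stationary distribution: pi_0 = p10/(p01+p10) = 0.4194, pi_1 = 0.5806. Entropy rate H' = pi_0*H(p01) + pi_1*H(p10) = 0.4194*0.5997 + 0.5806*0.9601 = 0.809

0.809 bits/symbol


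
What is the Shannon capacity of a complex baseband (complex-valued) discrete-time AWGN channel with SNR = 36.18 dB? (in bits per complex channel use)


SNR_linear = 10^(36.18/10) = 4149.5404; C = log2(1 + SNR_linear) = log2(1 + 4149.5404) = 12.0191

12.0191 bits/channel use


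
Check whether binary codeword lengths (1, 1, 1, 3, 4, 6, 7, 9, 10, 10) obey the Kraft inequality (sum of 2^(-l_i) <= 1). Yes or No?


Kraft sum = sum(2^(-l_i)) = 1.7148, need <= 1. Result: violated (a binary prefix-free code with these lengths cannot exist)

No


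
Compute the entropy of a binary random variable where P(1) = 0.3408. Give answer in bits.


H = -p*log2(p) - (1-p)*log2(1-p). -0.3408*log2(0.3408) = 0.529263; -0.6592*log2(0.6592) = 0.396319. H = 0.529263 + 0.396319 = 0.9256

0.9256 bits


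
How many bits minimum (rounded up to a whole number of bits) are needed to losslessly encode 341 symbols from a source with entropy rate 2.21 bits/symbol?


Minimum bits >= n * H = 341 * 2.21 = 753.61, rounded up to a whole number of bits = 754

754 bits


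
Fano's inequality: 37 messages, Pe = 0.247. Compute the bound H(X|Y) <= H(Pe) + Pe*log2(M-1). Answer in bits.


H(Pe) = -Pe*log2(Pe) - (1-Pe)*log2(1-Pe) = -0.247*log2(0.247) - 0.753*log2(0.753) = 0.498302 + 0.308187 = 0.8065. Pe*log2(M-1) = 0.247*log2(36) = 1.276971. Bound = H(Pe) + Pe*log2(M-1) = 0.498302 + 0.308187 + 1.276971 = 2.0835

2.0835 bits


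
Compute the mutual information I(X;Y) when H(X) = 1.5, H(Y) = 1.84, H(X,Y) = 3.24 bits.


I(X;Y) = H(X) + H(Y) - H(X,Y) = 1.5 + 1.84 - 3.24 = 0.1

0.1 bits


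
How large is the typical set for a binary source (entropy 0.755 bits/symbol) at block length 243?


log2|A_typical| = nH = 243 * 0.755 = 183.465, so |A_typical| ~ 2^183.465 = 1.692e+55

1.692e+55


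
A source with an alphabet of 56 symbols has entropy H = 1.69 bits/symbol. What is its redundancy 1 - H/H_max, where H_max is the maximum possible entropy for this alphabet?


H_max = log2(K) = log2(56) = 5.8074 bits/symbol. Redundancy = 1 - H/H_max = 1 - 1.69/5.8074 = 1 - 0.291 = 0.709

0.709


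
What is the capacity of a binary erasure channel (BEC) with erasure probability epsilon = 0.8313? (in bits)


C = 1 - epsilon = 1 - 0.8313 = 0.1687

0.1687 bits


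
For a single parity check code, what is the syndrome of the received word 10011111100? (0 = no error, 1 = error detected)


Syndrome = XOR of all bits = 1 XOR 0 XOR 0 XOR 1 XOR 1 XOR 1 XOR 1 XOR 1 XOR 1 XOR 0 XOR 0 = 1

1


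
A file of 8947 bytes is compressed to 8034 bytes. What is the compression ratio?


Ratio = original / compressed = 8947 / 8034 = 1.1136

1.1136


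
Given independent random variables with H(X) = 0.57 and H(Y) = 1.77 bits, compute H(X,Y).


For independent variables, H(X,Y) = H(X) + H(Y) = 0.57 + 1.77 = 2.34

2.34 bits


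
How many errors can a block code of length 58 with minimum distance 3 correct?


Correction capability = floor((d-1)/2) = floor((3-1)/2) = 1

1 errors


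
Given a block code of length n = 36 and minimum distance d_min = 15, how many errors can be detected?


Detection capability = d_min - 1 = 15 - 1 = 14

14 errors


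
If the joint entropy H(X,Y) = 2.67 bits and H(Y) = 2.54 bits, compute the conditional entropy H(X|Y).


H(X|Y) = H(X,Y) - H(Y) = 2.67 - 2.54 = 0.13

0.13 bits


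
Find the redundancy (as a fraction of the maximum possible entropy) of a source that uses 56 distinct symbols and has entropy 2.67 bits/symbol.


H_max = log2(K) = log2(56) = 5.8074 bits/symbol. Redundancy = 1 - H/H_max = 1 - 2.67/5.8074 = 1 - 0.4598 = 0.5402

0.5402


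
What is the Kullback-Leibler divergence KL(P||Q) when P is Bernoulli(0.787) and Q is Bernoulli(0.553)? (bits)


KL = p*log2(p/q) + (1-p)*log2((1-p)/(1-q)) = 0.787*log2(0.787/0.553) + 0.213*log2(0.213/0.447) = 0.1729

0.1729 bits


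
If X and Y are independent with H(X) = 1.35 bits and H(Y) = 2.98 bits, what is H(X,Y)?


For independent variables, H(X,Y) = H(X) + H(Y) = 1.35 + 2.98 = 4.33

4.33 bits


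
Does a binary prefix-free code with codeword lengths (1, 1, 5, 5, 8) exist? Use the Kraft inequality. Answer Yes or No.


Kraft sum = sum(2^(-l_i)) = 1.0664, need <= 1. Result: violated (a binary prefix-free code with these lengths cannot exist)

No


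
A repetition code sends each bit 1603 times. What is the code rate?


Rate = k/n = 1/1603

1/1603


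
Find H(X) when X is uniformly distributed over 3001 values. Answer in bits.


H = log2(n) = log2(3001) = 11.5512

11.5512 bits


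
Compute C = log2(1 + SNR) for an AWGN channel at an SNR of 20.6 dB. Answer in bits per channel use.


SNR_linear = 10^(20.6/10) = 114.8154; C = log2(1 + SNR_linear) = log2(1 + 114.8154) = 6.8557

6.8557 bits/channel use


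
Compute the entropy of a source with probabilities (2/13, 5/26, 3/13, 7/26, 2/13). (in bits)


H = -sum(p_i * log2(p_i)). Terms: -(2/13)*log2(2/13) = 0.415452; -(5/26)*log2(5/26) = 0.457406; -(3/13)*log2(3/13) = 0.488187; -(7/26)*log2(7/26) = 0.509677; -(2/13)*log2(2/13) = 0.415452. H = 0.415452 + 0.457406 + 0.488187 + 0.509677 + 0.415452 = 2.2862

2.2862 bits


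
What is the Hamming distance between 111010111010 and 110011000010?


Count differing positions: . . ^ . . ^ ^ ^ ^ . . . = 5 differences

5


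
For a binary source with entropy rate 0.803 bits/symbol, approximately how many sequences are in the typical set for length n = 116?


log2|A_typical| = nH = 116 * 0.803 = 93.148, so |A_typical| ~ 2^93.148 = 1.097e+28

1.097e+28


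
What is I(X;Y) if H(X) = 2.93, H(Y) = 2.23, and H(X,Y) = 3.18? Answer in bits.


I(X;Y) = H(X) + H(Y) - H(X,Y) = 2.93 + 2.23 - 3.18 = 1.98

1.98 bits


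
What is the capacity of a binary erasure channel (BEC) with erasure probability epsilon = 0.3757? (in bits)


C = 1 - epsilon = 1 - 0.3757 = 0.6243

0.6243 bits


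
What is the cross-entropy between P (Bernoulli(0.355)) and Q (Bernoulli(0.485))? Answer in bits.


H(P,Q) = -p*log2(q) - (1-p)*log2(1-q). -0.355*log2(0.485) = 0.370600; -0.645*log2(0.515) = 0.617494. H(P,Q) = 0.370600 + 0.617494 = 0.9881

0.9881 bits


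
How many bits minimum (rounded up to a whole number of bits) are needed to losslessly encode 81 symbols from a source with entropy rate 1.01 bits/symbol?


Minimum bits >= n * H = 81 * 1.01 = 81.81, rounded up to a whole number of bits = 82

82 bits


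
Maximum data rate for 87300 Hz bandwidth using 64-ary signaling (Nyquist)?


Rate = 2 * B * log2(M) = 2 * 87300 * 6.0 = 1047600.0

1047600.0 bps


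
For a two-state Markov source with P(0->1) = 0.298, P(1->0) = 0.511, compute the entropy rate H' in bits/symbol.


Stationary distribution: pi_0 = p10/(p01+p10) = 0.6316, pi_1 = 0.3684. Entropy rate H' = pi_0*H(p01) + pi_1*H(p10) = 0.6316*0.8788 + 0.3684*0.9997 = 0.9233

0.9233 bits/symbol


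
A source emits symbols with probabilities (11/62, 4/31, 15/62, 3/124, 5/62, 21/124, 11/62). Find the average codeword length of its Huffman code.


Huffman construction (repeatedly merge the two least-probable nodes; each merge adds 1 bit to every symbol beneath it): 3/124 + 5/62 = 13/124; 13/124 + 4/31 = 29/124; 21/124 + 11/62 = 43/124; 11/62 + 29/124 = 51/124; 15/62 + 43/124 = 73/124; 51/124 + 73/124 = 1. Resulting codeword lengths (in the order the probabilities were given): (3, 3, 2, 4, 4, 3, 2). L_avg = sum(p_i * l_i) = 11/62*3 + 4/31*3 + 15/62*2 + 3/124*4 + 5/62*4 + 21/124*3 + 11/62*2 = 333/124 = 2.6855

2.6855 bits


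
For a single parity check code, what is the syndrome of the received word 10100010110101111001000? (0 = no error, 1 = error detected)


Syndrome = XOR of all bits = 1 XOR 0 XOR 1 XOR 0 XOR 0 XOR 0 XOR 1 XOR 0 XOR 1 XOR 1 XOR 0 XOR 1 XOR 0 XOR 1 XOR 1 XOR 1 XOR 1 XOR 0 XOR 0 XOR 1 XOR 0 XOR 0 XOR 0 = 1

1


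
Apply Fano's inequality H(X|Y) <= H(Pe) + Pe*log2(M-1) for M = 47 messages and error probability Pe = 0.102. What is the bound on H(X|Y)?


H(Pe) = -Pe*log2(Pe) - (1-Pe)*log2(1-Pe) = -0.102*log2(0.102) - 0.898*log2(0.898) = 0.335923 + 0.139381 = 0.4753. Pe*log2(M-1) = 0.102*log2(46) = 0.563403. Bound = H(Pe) + Pe*log2(M-1) = 0.335923 + 0.139381 + 0.563403 = 1.0387

1.0387 bits


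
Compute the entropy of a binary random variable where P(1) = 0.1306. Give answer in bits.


H = -p*log2(p) - (1-p)*log2(1-p). -0.1306*log2(0.1306) = 0.383543; -0.8694*log2(0.8694) = 0.175539. H = 0.383543 + 0.175539 = 0.5591

0.5591 bits


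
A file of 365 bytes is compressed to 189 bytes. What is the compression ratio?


Ratio = original / compressed = 365 / 189 = 1.9312

1.9312


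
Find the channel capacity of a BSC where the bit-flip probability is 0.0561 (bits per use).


H(p) = -p*log2(p) - (1-p)*log2(1-p) = -0.0561*log2(0.0561) - 0.9439*log2(0.9439) = 0.233143 + 0.078621 = 0.3118. C = 1 - H(p) = 1 - 0.3118 = 0.6882

0.6882 bits


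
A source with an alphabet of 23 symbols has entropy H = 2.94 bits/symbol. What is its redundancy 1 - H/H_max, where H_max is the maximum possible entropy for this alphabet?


H_max = log2(K) = log2(23) = 4.5236 bits/symbol. Redundancy = 1 - H/H_max = 1 - 2.94/4.5236 = 1 - 0.6499 = 0.3501

0.3501


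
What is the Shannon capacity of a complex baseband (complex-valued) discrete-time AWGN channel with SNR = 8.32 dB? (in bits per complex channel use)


SNR_linear = 10^(8.32/10) = 6.792; C = log2(1 + SNR_linear) = log2(1 + 6.792) = 2.962

2.962 bits/channel use


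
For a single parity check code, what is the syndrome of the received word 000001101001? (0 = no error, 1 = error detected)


Syndrome = XOR of all bits = 0 XOR 0 XOR 0 XOR 0 XOR 0 XOR 1 XOR 1 XOR 0 XOR 1 XOR 0 XOR 0 XOR 1 = 0

0


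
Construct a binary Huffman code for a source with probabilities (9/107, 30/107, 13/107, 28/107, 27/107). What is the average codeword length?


Huffman construction (repeatedly merge the two least-probable nodes; each merge adds 1 bit to every symbol beneath it): 9/107 + 13/107 = 22/107; 22/107 + 27/107 = 49/107; 28/107 + 30/107 = 58/107; 49/107 + 58/107 = 1. Resulting codeword lengths (in the order the probabilities were given): (3, 2, 3, 2, 2). L_avg = sum(p_i * l_i) = 9/107*3 + 30/107*2 + 13/107*3 + 28/107*2 + 27/107*2 = 236/107 = 2.2056

2.2056 bits


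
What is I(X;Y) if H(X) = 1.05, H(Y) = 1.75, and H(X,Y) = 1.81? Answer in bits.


I(X;Y) = H(X) + H(Y) - H(X,Y) = 1.05 + 1.75 - 1.81 = 0.99

0.99 bits


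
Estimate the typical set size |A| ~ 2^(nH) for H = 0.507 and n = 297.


log2|A_typical| = nH = 297 * 0.507 = 150.579, so |A_typical| ~ 2^150.579 = 2.132e+45

2.132e+45


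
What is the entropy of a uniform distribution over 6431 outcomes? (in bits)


H = log2(n) = log2(6431) = 12.6508

12.6508 bits


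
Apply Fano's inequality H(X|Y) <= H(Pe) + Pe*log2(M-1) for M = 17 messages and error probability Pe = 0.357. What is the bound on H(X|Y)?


H(Pe) = -Pe*log2(Pe) - (1-Pe)*log2(1-Pe) = -0.357*log2(0.357) - 0.643*log2(0.643) = 0.530503 + 0.409661 = 0.9402. Pe*log2(M-1) = 0.357*log2(16) = 1.428000. Bound = H(Pe) + Pe*log2(M-1) = 0.530503 + 0.409661 + 1.428000 = 2.3682

2.3682 bits


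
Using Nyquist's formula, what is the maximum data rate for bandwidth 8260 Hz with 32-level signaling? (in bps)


Rate = 2 * B * log2(M) = 2 * 8260 * 5.0 = 82600.0

82600.0 bps


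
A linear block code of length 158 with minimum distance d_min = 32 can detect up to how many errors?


Detection capability = d_min - 1 = 32 - 1 = 31

31 errors


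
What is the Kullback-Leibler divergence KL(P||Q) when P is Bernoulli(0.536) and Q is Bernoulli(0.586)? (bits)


KL = p*log2(p/q) + (1-p)*log2((1-p)/(1-q)) = 0.536*log2(0.536/0.586) + 0.464*log2(0.464/0.414) = 0.0074

0.0074 bits


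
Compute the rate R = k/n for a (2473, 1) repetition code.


Rate = k/n = 1/2473

1/2473


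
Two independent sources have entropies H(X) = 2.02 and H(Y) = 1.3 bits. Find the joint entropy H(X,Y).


For independent variables, H(X,Y) = H(X) + H(Y) = 2.02 + 1.3 = 3.32

3.32 bits


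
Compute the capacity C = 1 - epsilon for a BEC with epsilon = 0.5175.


C = 1 - epsilon = 1 - 0.5175 = 0.4825

0.4825 bits


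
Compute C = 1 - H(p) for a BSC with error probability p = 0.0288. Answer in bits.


H(p) = -p*log2(p) - (1-p)*log2(1-p) = -0.0288*log2(0.0288) - 0.9712*log2(0.9712) = 0.147392 + 0.040945 = 0.1883. C = 1 - H(p) = 1 - 0.1883 = 0.8117

0.8117 bits


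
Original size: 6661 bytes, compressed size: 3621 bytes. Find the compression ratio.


Ratio = original / compressed = 6661 / 3621 = 1.8395

1.8395


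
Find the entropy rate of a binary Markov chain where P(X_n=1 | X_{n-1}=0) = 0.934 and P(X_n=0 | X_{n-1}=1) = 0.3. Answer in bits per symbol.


Stationary distribution: pi_0 = p10/(p01+p10) = 0.2431, pi_1 = 0.7569. Entropy rate H' = pi_0*H(p01) + pi_1*H(p10) = 0.2431*0.3508 + 0.7569*0.8813 = 0.7523

0.7523 bits/symbol


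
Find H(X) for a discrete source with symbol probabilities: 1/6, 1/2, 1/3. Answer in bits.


H = -sum(p_i * log2(p_i)). Terms: -(1/6)*log2(1/6) = 0.430827; -(1/2)*log2(1/2) = 0.500000; -(1/3)*log2(1/3) = 0.528321. H = 0.430827 + 0.500000 + 0.528321 = 1.4591

1.4591 bits


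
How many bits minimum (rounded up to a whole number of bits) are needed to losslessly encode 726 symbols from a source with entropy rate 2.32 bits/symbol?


Minimum bits >= n * H = 726 * 2.32 = 1684.32, rounded up to a whole number of bits = 1685

1685 bits


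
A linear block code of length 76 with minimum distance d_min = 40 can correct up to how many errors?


Correction capability = floor((d-1)/2) = floor((40-1)/2) = 19

19 errors


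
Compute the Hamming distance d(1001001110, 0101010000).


Count differing positions: ^ ^ . . . ^ ^ ^ ^ . = 6 differences

6


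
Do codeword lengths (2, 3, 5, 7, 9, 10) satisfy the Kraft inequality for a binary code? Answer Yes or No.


Kraft sum = sum(2^(-l_i)) = 0.417, need <= 1. Result: satisfied (a binary prefix-free code with these lengths exists)

Yes


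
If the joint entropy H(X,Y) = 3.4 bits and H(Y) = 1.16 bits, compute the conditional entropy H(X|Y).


H(X|Y) = H(X,Y) - H(Y) = 3.4 - 1.16 = 2.24

2.24 bits


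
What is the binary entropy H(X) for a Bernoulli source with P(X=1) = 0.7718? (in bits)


H = -p*log2(p) - (1-p)*log2(1-p). -0.7718*log2(0.7718) = 0.288422; -0.2282*log2(0.2282) = 0.486438. H = 0.288422 + 0.486438 = 0.7749

0.7749 bits


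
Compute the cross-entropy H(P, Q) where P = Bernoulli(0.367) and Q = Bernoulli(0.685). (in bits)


H(P,Q) = -p*log2(q) - (1-p)*log2(1-q). -0.367*log2(0.685) = 0.200317; -0.633*log2(0.315) = 1.054943. H(P,Q) = 0.200317 + 1.054943 = 1.2553

1.2553 bits


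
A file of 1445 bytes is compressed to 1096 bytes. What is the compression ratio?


Ratio = original / compressed = 1445 / 1096 = 1.3184

1.3184


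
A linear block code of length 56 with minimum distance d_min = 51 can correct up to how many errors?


Correction capability = floor((d-1)/2) = floor((51-1)/2) = 25

25 errors


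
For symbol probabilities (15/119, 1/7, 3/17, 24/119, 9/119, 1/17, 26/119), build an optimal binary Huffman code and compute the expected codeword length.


Huffman construction (repeatedly merge the two least-probable nodes; each merge adds 1 bit to every symbol beneath it): 1/17 + 9/119 = 16/119; 15/119 + 16/119 = 31/119; 1/7 + 3/17 = 38/119; 24/119 + 26/119 = 50/119; 31/119 + 38/119 = 69/119; 50/119 + 69/119 = 1. Resulting codeword lengths (in the order the probabilities were given): (3, 3, 3, 2, 4, 4, 2). L_avg = sum(p_i * l_i) = 15/119*3 + 1/7*3 + 3/17*3 + 24/119*2 + 9/119*4 + 1/17*4 + 26/119*2 = 19/7 = 2.7143

2.7143 bits


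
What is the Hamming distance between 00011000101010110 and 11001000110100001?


Count differing positions: ^ ^ . ^ . . . . . ^ ^ ^ ^ . ^ ^ ^ = 10 differences

10


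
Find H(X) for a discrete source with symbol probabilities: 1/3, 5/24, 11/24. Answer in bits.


H = -sum(p_i * log2(p_i)). Terms: -(1/3)*log2(1/3) = 0.528321; -(5/24)*log2(5/24) = 0.471466; -(11/24)*log2(11/24) = 0.515868. H = 0.528321 + 0.471466 + 0.515868 = 1.5157

1.5157 bits


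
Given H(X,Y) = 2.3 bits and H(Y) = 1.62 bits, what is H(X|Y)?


H(X|Y) = H(X,Y) - H(Y) = 2.3 - 1.62 = 0.68

0.68 bits


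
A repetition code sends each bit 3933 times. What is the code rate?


Rate = k/n = 1/3933

1/3933


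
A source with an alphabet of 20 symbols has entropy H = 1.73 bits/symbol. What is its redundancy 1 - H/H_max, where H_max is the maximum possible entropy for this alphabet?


H_max = log2(K) = log2(20) = 4.3219 bits/symbol. Redundancy = 1 - H/H_max = 1 - 1.73/4.3219 = 1 - 0.4003 = 0.5997

0.5997


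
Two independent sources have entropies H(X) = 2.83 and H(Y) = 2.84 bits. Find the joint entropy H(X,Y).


For independent variables, H(X,Y) = H(X) + H(Y) = 2.83 + 2.84 = 5.67

5.67 bits


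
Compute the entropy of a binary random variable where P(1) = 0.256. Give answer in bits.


H = -p*log2(p) - (1-p)*log2(1-p). -0.256*log2(0.256) = 0.503241; -0.744*log2(0.744) = 0.317409. H = 0.503241 + 0.317409 = 0.8207

0.8207 bits


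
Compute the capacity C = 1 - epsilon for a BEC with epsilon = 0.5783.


C = 1 - epsilon = 1 - 0.5783 = 0.4217

0.4217 bits


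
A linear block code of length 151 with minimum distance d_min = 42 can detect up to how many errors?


Detection capability = d_min - 1 = 42 - 1 = 41

41 errors


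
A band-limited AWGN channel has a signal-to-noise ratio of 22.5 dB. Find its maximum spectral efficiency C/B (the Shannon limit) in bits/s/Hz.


SNR_linear = 10^(22.5/10) = 177.8279; C/B = log2(1 + SNR_linear) = log2(1 + 177.8279) = 7.4824

7.4824 bits/s/Hz


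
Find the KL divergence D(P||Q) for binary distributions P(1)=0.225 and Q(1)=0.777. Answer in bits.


KL = p*log2(p/q) + (1-p)*log2((1-p)/(1-q)) = 0.225*log2(0.225/0.777) + 0.775*log2(0.775/0.223) = 0.9905

0.9905 bits


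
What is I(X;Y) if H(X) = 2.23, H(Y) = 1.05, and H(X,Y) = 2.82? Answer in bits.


I(X;Y) = H(X) + H(Y) - H(X,Y) = 2.23 + 1.05 - 2.82 = 0.46

0.46 bits


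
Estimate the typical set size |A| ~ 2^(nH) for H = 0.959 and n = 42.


log2|A_typical| = nH = 42 * 0.959 = 40.278, so |A_typical| ~ 2^40.278 = 1.333e+12

1.333e+12


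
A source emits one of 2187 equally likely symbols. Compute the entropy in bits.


H = log2(n) = log2(2187) = 11.0947

11.0947 bits


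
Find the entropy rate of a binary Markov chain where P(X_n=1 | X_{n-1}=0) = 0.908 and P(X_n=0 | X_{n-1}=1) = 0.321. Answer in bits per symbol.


Stationary distribution: pi_0 = p10/(p01+p10) = 0.2612, pi_1 = 0.7388. Entropy rate H' = pi_0*H(p01) + pi_1*H(p10) = 0.2612*0.4431 + 0.7388*0.9055 = 0.7847

0.7847 bits/symbol


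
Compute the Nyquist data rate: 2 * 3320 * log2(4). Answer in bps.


Rate = 2 * B * log2(M) = 2 * 3320 * 2.0 = 13280.0

13280.0 bps


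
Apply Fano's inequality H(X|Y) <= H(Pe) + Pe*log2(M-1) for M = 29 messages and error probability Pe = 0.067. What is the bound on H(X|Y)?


H(Pe) = -Pe*log2(Pe) - (1-Pe)*log2(1-Pe) = -0.067*log2(0.067) - 0.933*log2(0.933) = 0.261280 + 0.093348 = 0.3546. Pe*log2(M-1) = 0.067*log2(28) = 0.322093. Bound = H(Pe) + Pe*log2(M-1) = 0.261280 + 0.093348 + 0.322093 = 0.6767

0.6767 bits


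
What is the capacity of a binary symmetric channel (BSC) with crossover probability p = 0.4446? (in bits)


H(p) = -p*log2(p) - (1-p)*log2(1-p) = -0.4446*log2(0.4446) - 0.5554*log2(0.5554) = 0.519924 + 0.471202 = 0.9911. C = 1 - H(p) = 1 - 0.9911 = 0.0089

0.0089 bits


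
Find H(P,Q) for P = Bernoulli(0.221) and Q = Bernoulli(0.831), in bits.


H(P,Q) = -p*log2(q) - (1-p)*log2(1-q). -0.221*log2(0.831) = 0.059025; -0.779*log2(0.169) = 1.998061. H(P,Q) = 0.059025 + 1.998061 = 2.0571

2.0571 bits


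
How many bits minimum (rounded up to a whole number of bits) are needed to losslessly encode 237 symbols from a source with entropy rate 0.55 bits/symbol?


Minimum bits >= n * H = 237 * 0.55 = 130.35, rounded up to a whole number of bits = 131

131 bits


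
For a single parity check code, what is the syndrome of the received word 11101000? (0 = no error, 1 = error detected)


Syndrome = XOR of all bits = 1 XOR 1 XOR 1 XOR 0 XOR 1 XOR 0 XOR 0 XOR 0 = 0

0


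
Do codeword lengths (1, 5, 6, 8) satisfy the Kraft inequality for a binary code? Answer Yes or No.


Kraft sum = sum(2^(-l_i)) = 0.5508, need <= 1. Result: satisfied (a binary prefix-free code with these lengths exists)

Yes


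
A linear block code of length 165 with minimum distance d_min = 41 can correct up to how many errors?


Correction capability = floor((d-1)/2) = floor((41-1)/2) = 20

20 errors


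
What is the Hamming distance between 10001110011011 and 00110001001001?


Count differing positions: ^ . ^ ^ ^ ^ ^ ^ . ^ . . ^ . = 9 differences

9


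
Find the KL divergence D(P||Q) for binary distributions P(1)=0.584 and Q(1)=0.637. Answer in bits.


KL = p*log2(p/q) + (1-p)*log2((1-p)/(1-q)) = 0.584*log2(0.584/0.637) + 0.416*log2(0.416/0.363) = 0.0086

0.0086 bits


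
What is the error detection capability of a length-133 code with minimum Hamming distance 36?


Detection capability = d_min - 1 = 36 - 1 = 35

35 errors


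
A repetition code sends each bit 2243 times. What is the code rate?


Rate = k/n = 1/2243

1/2243


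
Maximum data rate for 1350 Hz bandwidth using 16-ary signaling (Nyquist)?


Rate = 2 * B * log2(M) = 2 * 1350 * 4.0 = 10800.0

10800.0 bps


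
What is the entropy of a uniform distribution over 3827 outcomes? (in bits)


H = log2(n) = log2(3827) = 11.902

11.902 bits


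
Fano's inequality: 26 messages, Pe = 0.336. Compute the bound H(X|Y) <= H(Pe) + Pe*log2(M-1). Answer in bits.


H(Pe) = -Pe*log2(Pe) - (1-Pe)*log2(1-Pe) = -0.336*log2(0.336) - 0.664*log2(0.664) = 0.528685 + 0.392255 = 0.9209. Pe*log2(M-1) = 0.336*log2(25) = 1.560336. Bound = H(Pe) + Pe*log2(M-1) = 0.528685 + 0.392255 + 1.560336 = 2.4813

2.4813 bits


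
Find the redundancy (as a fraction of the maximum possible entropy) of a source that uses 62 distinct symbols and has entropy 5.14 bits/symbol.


H_max = log2(K) = log2(62) = 5.9542 bits/symbol. Redundancy = 1 - H/H_max = 1 - 5.14/5.9542 = 1 - 0.8633 = 0.1367

0.1367


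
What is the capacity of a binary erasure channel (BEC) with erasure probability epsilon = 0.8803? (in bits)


C = 1 - epsilon = 1 - 0.8803 = 0.1197

0.1197 bits


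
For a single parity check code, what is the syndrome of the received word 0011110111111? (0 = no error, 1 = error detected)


Syndrome = XOR of all bits = 0 XOR 0 XOR 1 XOR 1 XOR 1 XOR 1 XOR 0 XOR 1 XOR 1 XOR 1 XOR 1 XOR 1 XOR 1 = 0

0


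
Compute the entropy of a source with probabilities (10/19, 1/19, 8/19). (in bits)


H = -sum(p_i * log2(p_i)). Terms: -(10/19)*log2(10/19) = 0.487368; -(1/19)*log2(1/19) = 0.223575; -(8/19)*log2(8/19) = 0.525443. H = 0.487368 + 0.223575 + 0.525443 = 1.2364

1.2364 bits


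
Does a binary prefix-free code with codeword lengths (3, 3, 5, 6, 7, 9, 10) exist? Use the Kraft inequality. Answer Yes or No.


Kraft sum = sum(2^(-l_i)) = 0.3076, need <= 1. Result: satisfied (a binary prefix-free code with these lengths exists)

Yes


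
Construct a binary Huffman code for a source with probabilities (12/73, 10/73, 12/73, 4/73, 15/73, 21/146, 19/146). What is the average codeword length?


Huffman construction (repeatedly merge the two least-probable nodes; each merge adds 1 bit to every symbol beneath it): 4/73 + 19/146 = 27/146; 10/73 + 21/146 = 41/146; 12/73 + 12/73 = 24/73; 27/146 + 15/73 = 57/146; 41/146 + 24/73 = 89/146; 57/146 + 89/146 = 1. Resulting codeword lengths (in the order the probabilities were given): (3, 3, 3, 3, 2, 3, 3). L_avg = sum(p_i * l_i) = 12/73*3 + 10/73*3 + 12/73*3 + 4/73*3 + 15/73*2 + 21/146*3 + 19/146*3 = 204/73 = 2.7945

2.7945 bits


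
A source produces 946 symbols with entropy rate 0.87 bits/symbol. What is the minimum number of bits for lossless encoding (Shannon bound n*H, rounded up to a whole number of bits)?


Minimum bits >= n * H = 946 * 0.87 = 823.02, rounded up to a whole number of bits = 824

824 bits


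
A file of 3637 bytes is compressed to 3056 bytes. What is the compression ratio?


Ratio = original / compressed = 3637 / 3056 = 1.1901

1.1901


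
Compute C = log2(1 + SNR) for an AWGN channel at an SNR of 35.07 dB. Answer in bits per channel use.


SNR_linear = 10^(35.07/10) = 3213.6605; C = log2(1 + SNR_linear) = log2(1 + 3213.6605) = 11.6505

11.6505 bits/channel use


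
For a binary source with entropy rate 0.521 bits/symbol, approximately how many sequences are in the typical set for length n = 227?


log2|A_typical| = nH = 227 * 0.521 = 118.267, so |A_typical| ~ 2^118.267 = 3.999e+35

3.999e+35


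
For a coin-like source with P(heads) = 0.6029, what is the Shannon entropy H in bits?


H = -p*log2(p) - (1-p)*log2(1-p). -0.6029*log2(0.6029) = 0.440123; -0.3971*log2(0.3971) = 0.529106. H = 0.440123 + 0.529106 = 0.9692

0.9692 bits


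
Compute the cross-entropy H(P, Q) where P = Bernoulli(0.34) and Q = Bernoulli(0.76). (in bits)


H(P,Q) = -p*log2(q) - (1-p)*log2(1-q). -0.34*log2(0.76) = 0.134616; -0.66*log2(0.24) = 1.358870. H(P,Q) = 0.134616 + 1.358870 = 1.4935

1.4935 bits


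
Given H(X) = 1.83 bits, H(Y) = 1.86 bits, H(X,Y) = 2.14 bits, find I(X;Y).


I(X;Y) = H(X) + H(Y) - H(X,Y) = 1.83 + 1.86 - 2.14 = 1.55

1.55 bits


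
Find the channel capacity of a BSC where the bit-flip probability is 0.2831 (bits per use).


H(p) = -p*log2(p) - (1-p)*log2(1-p) = -0.2831*log2(0.2831) - 0.7169*log2(0.7169) = 0.515416 + 0.344224 = 0.8596. C = 1 - H(p) = 1 - 0.8596 = 0.1404

0.1404 bits


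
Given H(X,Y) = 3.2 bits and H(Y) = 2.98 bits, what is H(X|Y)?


H(X|Y) = H(X,Y) - H(Y) = 3.2 - 2.98 = 0.22

0.22 bits


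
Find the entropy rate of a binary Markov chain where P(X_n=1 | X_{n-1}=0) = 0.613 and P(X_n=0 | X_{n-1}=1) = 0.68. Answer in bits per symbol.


Stationary distribution: pi_0 = p10/(p01+p10) = 0.5259, pi_1 = 0.4741. Entropy rate H' = pi_0*H(p01) + pi_1*H(p10) = 0.5259*0.9628 + 0.4741*0.9044 = 0.9351

0.9351 bits/symbol


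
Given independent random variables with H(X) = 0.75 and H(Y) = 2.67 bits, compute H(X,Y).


For independent variables, H(X,Y) = H(X) + H(Y) = 0.75 + 2.67 = 3.42

3.42 bits


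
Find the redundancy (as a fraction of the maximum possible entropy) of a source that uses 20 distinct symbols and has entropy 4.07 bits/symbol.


H_max = log2(K) = log2(20) = 4.3219 bits/symbol. Redundancy = 1 - H/H_max = 1 - 4.07/4.3219 = 1 - 0.9417 = 0.0583

0.0583


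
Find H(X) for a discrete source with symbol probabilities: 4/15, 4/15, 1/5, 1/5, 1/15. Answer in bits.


H = -sum(p_i * log2(p_i)). Terms: -(4/15)*log2(4/15) = 0.508504; -(4/15)*log2(4/15) = 0.508504; -(1/5)*log2(1/5) = 0.464386; -(1/5)*log2(1/5) = 0.464386; -(1/15)*log2(1/15) = 0.260459. H = 0.508504 + 0.508504 + 0.464386 + 0.464386 + 0.260459 = 2.2062

2.2062 bits


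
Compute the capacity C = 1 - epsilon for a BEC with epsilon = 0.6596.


C = 1 - epsilon = 1 - 0.6596 = 0.3404

0.3404 bits


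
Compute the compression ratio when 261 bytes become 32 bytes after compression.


Ratio = original / compressed = 261 / 32 = 8.1562

8.1562


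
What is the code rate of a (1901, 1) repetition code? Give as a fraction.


Rate = k/n = 1/1901

1/1901


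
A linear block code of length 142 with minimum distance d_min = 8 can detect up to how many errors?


Detection capability = d_min - 1 = 8 - 1 = 7

7 errors


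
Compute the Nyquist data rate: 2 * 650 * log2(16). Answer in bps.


Rate = 2 * B * log2(M) = 2 * 650 * 4.0 = 5200.0

5200.0 bps


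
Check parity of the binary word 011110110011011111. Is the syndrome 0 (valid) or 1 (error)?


Syndrome = XOR of all bits = 0 XOR 1 XOR 1 XOR 1 XOR 1 XOR 0 XOR 1 XOR 1 XOR 0 XOR 0 XOR 1 XOR 1 XOR 0 XOR 1 XOR 1 XOR 1 XOR 1 XOR 1 = 1

1


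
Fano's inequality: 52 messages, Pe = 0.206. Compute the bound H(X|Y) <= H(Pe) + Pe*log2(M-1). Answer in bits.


H(Pe) = -Pe*log2(Pe) - (1-Pe)*log2(1-Pe) = -0.206*log2(0.206) - 0.794*log2(0.794) = 0.469532 + 0.264235 = 0.7338. Pe*log2(M-1) = 0.206*log2(51) = 1.168520. Bound = H(Pe) + Pe*log2(M-1) = 0.469532 + 0.264235 + 1.168520 = 1.9023

1.9023 bits


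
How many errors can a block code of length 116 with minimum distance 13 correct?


Correction capability = floor((d-1)/2) = floor((13-1)/2) = 6

6 errors


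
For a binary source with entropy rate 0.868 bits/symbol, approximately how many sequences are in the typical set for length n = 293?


log2|A_typical| = nH = 293 * 0.868 = 254.324, so |A_typical| ~ 2^254.324 = 3.624e+76

3.624e+76


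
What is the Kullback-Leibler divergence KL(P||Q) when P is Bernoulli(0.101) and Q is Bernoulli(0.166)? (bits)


KL = p*log2(p/q) + (1-p)*log2((1-p)/(1-q)) = 0.101*log2(0.101/0.166) + 0.899*log2(0.899/0.834) = 0.0249

0.0249 bits


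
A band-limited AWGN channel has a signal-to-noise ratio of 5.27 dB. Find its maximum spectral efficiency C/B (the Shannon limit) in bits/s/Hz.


SNR_linear = 10^(5.27/10) = 3.3651; C/B = log2(1 + SNR_linear) = log2(1 + 3.3651) = 2.126

2.126 bits/s/Hz


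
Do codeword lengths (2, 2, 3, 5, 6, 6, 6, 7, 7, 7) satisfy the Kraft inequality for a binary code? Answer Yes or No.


Kraft sum = sum(2^(-l_i)) = 0.7266, need <= 1. Result: satisfied (a binary prefix-free code with these lengths exists)

Yes


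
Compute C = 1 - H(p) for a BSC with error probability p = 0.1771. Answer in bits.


H(p) = -p*log2(p) - (1-p)*log2(1-p) = -0.1771*log2(0.1771) - 0.8229*log2(0.8229) = 0.442283 + 0.231409 = 0.6737. C = 1 - H(p) = 1 - 0.6737 = 0.3263

0.3263 bits


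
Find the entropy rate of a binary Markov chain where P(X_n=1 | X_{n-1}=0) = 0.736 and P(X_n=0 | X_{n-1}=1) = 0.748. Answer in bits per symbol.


Stationary distribution: pi_0 = p10/(p01+p10) = 0.504, pi_1 = 0.496. Entropy rate H' = pi_0*H(p01) + pi_1*H(p10) = 0.504*0.8327 + 0.496*0.8144 = 0.8237

0.8237 bits/symbol


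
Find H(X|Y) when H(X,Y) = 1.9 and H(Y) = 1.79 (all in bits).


H(X|Y) = H(X,Y) - H(Y) = 1.9 - 1.79 = 0.11

0.11 bits


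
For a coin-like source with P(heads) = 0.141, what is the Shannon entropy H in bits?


H = -p*log2(p) - (1-p)*log2(1-p). -0.141*log2(0.141) = 0.398499; -0.859*log2(0.859) = 0.188353. H = 0.398499 + 0.188353 = 0.5869

0.5869 bits


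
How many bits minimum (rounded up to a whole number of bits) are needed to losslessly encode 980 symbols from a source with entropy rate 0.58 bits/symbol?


Minimum bits >= n * H = 980 * 0.58 = 568.4, rounded up to a whole number of bits = 569

569 bits


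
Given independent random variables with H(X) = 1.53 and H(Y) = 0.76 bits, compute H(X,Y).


For independent variables, H(X,Y) = H(X) + H(Y) = 1.53 + 0.76 = 2.29

2.29 bits


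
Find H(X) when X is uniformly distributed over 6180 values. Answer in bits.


H = log2(n) = log2(6180) = 12.5934

12.5934 bits


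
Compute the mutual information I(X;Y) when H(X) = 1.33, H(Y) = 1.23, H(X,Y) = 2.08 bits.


I(X;Y) = H(X) + H(Y) - H(X,Y) = 1.33 + 1.23 - 2.08 = 0.48

0.48 bits


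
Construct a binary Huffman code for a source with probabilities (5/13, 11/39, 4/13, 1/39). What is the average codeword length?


Huffman construction (repeatedly merge the two least-probable nodes; each merge adds 1 bit to every symbol beneath it): 1/39 + 11/39 = 4/13; 4/13 + 4/13 = 8/13; 5/13 + 8/13 = 1. Resulting codeword lengths (in the order the probabilities were given): (1, 3, 2, 3). L_avg = sum(p_i * l_i) = 5/13*1 + 11/39*3 + 4/13*2 + 1/39*3 = 25/13 = 1.9231

1.9231 bits


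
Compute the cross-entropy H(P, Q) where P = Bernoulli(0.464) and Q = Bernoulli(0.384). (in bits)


H(P,Q) = -p*log2(q) - (1-p)*log2(1-q). -0.464*log2(0.384) = 0.640701; -0.536*log2(0.616) = 0.374663. H(P,Q) = 0.640701 + 0.374663 = 1.0154

1.0154 bits


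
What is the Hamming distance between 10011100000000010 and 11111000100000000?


Count differing positions: . ^ ^ . . ^ . . ^ . . . . . . ^ . = 5 differences

5


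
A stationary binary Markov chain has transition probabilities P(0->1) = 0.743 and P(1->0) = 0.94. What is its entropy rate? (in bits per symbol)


Stationary distribution: pi_0 = p10/(p01+p10) = 0.5585, pi_1 = 0.4415. Entropy rate H' = pi_0*H(p01) + pi_1*H(p10) = 0.5585*0.8222 + 0.4415*0.3274 = 0.6038

0.6038 bits/symbol


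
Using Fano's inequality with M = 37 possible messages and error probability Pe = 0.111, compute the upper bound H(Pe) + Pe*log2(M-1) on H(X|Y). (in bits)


H(Pe) = -Pe*log2(Pe) - (1-Pe)*log2(1-Pe) = -0.111*log2(0.111) - 0.889*log2(0.889) = 0.352022 + 0.150903 = 0.5029. Pe*log2(M-1) = 0.111*log2(36) = 0.573862. Bound = H(Pe) + Pe*log2(M-1) = 0.352022 + 0.150903 + 0.573862 = 1.0768

1.0768 bits


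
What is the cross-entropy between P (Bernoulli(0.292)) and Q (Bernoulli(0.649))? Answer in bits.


H(P,Q) = -p*log2(q) - (1-p)*log2(1-q). -0.292*log2(0.649) = 0.182123; -0.708*log2(0.351) = 1.069404. H(P,Q) = 0.182123 + 1.069404 = 1.2515

1.2515 bits


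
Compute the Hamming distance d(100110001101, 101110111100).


Count differing positions: . . ^ . . . ^ ^ . . . ^ = 4 differences

4


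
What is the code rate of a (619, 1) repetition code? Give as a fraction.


Rate = k/n = 1/619

1/619


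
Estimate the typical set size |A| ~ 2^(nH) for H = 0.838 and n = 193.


log2|A_typical| = nH = 193 * 0.838 = 161.734, so |A_typical| ~ 2^161.734 = 4.862e+48

4.862e+48


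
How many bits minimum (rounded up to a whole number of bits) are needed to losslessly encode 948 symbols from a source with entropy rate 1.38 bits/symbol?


Minimum bits >= n * H = 948 * 1.38 = 1308.24, rounded up to a whole number of bits = 1309

1309 bits


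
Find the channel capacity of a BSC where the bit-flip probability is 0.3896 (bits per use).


H(p) = -p*log2(p) - (1-p)*log2(1-p) = -0.3896*log2(0.3896) - 0.6104*log2(0.6104) = 0.529830 + 0.434710 = 0.9645. C = 1 - H(p) = 1 - 0.9645 = 0.0355

0.0355 bits


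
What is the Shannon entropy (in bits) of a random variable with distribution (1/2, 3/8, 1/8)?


H = -sum(p_i * log2(p_i)). Terms: -(1/2)*log2(1/2) = 0.500000; -(3/8)*log2(3/8) = 0.530639; -(1/8)*log2(1/8) = 0.375000. H = 0.500000 + 0.530639 + 0.375000 = 1.4056

1.4056 bits


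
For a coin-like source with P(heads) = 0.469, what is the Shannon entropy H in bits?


H = -p*log2(p) - (1-p)*log2(1-p). -0.469*log2(0.469) = 0.512308; -0.531*log2(0.531) = 0.484918. H = 0.512308 + 0.484918 = 0.9972

0.9972 bits


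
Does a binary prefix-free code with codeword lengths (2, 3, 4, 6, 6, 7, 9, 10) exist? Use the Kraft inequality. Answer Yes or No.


Kraft sum = sum(2^(-l_i)) = 0.4795, need <= 1. Result: satisfied (a binary prefix-free code with these lengths exists)

Yes


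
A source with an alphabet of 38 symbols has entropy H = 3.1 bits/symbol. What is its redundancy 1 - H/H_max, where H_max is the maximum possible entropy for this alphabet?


H_max = log2(K) = log2(38) = 5.2479 bits/symbol. Redundancy = 1 - H/H_max = 1 - 3.1/5.2479 = 1 - 0.5907 = 0.4093

0.4093


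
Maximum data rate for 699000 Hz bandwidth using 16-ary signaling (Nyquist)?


Rate = 2 * B * log2(M) = 2 * 699000 * 4.0 = 5592000.0

5592000.0 bps
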